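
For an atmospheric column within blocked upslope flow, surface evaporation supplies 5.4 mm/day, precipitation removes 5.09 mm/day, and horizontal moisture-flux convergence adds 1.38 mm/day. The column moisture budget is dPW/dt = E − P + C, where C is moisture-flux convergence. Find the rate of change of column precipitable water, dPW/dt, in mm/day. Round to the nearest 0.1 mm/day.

dPW/dt ≈ 1.7 mm/day

dPW/dt = E − P + C = 5.4 − 5.09 + (1.38) = 1.7 mm/day.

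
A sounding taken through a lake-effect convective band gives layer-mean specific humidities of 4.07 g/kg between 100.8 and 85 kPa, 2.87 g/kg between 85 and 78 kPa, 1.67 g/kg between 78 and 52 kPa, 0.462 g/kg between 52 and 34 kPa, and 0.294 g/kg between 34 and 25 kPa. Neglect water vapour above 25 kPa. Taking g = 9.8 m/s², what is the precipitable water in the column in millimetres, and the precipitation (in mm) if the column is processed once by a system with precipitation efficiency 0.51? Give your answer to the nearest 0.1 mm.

Precipitable water is the column-integrated vapour mass per unit area: PW = (1/g) Σ q̄ Δp, with q in kg/kg and Δp in Pa (1 kg/m² of water = 1 mm).
Layer 100.8–85 kPa: Δp = 158 hPa = 15800 Pa, q̄ = 0.00407 kg/kg → 0.00407 × 15800 / 9.8 = 6.56 mm
Layer 85–78 kPa: Δp = 70 hPa = 7000 Pa, q̄ = 0.00287 kg/kg → 0.00287 × 7000 / 9.8 = 2.05 mm
Layer 78–52 kPa: Δp = 260 hPa = 26000 Pa, q̄ = 0.00167 kg/kg → 0.00167 × 26000 / 9.8 = 4.43 mm
Layer 52–34 kPa: Δp = 180 hPa = 18000 Pa, q̄ = 0.000462 kg/kg → 0.000462 × 18000 / 9.8 = 0.85 mm
Layer 34–25 kPa: Δp = 90 hPa = 9000 Pa, q̄ = 0.000294 kg/kg → 0.000294 × 9000 / 9.8 = 0.27 mm
PW = 6.56 + 2.05 + 4.43 + 0.85 + 0.27 = 14.16 ≈ 14.2 mm.
Precipitation = ε × PW = 0.51 × 14.2 = 7.2 mm.

PW ≈ 14.2 mm; precipitation ≈ 7.2 mm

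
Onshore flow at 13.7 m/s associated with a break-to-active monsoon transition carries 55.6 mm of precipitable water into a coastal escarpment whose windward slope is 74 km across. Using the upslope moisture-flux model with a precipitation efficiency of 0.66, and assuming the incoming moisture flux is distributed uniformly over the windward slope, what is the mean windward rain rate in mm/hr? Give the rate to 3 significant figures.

R ≈ 24.5 mm/hr

Incoming column moisture flux per unit ridge length: F = V × PW = 13.7 × 55.6 = 761.72 mm·m/s.
Spread over the 74 km slope with efficiency ε = 0.66: R = ε·F/W = 0.66 × 761.72 / 74000 m = 6.794e-03 mm/s.
R = 6.794e-03 × 3600 = 24.5 mm/hr.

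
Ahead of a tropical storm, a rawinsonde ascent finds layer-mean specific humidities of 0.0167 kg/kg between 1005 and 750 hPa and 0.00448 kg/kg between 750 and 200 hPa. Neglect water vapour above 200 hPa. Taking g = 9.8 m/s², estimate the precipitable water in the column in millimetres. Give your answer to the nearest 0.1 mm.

Precipitable water is the column-integrated vapour mass per unit area: PW = (1/g) Σ q̄ Δp, with q in kg/kg and Δp in Pa (1 kg/m² of water = 1 mm).
Layer 1005–750 hPa: Δp = 255 hPa = 25500 Pa, q̄ = 0.0167 kg/kg → 0.0167 × 25500 / 9.8 = 43.45 mm
Layer 750–200 hPa: Δp = 550 hPa = 55000 Pa, q̄ = 0.00448 kg/kg → 0.00448 × 55000 / 9.8 = 25.14 mm
PW = 43.45 + 25.14 = 68.59 ≈ 68.6 mm.

PW ≈ 68.6 mm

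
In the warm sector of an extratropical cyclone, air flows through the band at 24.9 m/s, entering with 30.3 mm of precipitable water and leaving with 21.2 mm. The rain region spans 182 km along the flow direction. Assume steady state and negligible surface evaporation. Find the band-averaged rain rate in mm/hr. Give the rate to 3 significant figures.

Column moisture flux per unit crosswind length is F = V × PW.
Inflow: F_in = 24.9 × 30.3 = 754.47 mm·m/s
Outflow: F_out = 24.9 × 21.2 = 527.88 mm·m/s
Steady-state rate R = (F_in − F_out)/L = (754.47 − 527.88) / 182000 m = 1.245e-03 mm/s.
R = 1.245e-03 × 3600 = 4.48 mm/hr.

R ≈ 4.48 mm/hr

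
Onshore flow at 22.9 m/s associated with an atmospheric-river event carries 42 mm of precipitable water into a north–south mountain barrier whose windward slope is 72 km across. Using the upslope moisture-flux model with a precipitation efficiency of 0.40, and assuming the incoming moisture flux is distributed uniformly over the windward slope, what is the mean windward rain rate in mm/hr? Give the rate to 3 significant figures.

R ≈ 19.2 mm/hr

Incoming column moisture flux per unit ridge length: F = V × PW = 22.9 × 42 = 961.8 mm·m/s.
Spread over the 72 km slope with efficiency ε = 0.40: R = ε·F/W = 0.40 × 961.8 / 72000 m = 5.343e-03 mm/s.
R = 5.343e-03 × 3600 = 19.2 mm/hr.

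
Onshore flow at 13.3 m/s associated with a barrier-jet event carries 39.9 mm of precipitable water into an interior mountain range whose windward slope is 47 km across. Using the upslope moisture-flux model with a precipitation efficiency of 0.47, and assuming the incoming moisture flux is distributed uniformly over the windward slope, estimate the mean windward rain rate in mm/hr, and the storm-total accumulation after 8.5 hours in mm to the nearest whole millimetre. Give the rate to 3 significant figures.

Incoming column moisture flux per unit ridge length: F = V × PW = 13.3 × 39.9 = 530.67 mm·m/s.
Spread over the 47 km slope with efficiency ε = 0.47: R = ε·F/W = 0.47 × 530.67 / 47000 m = 5.307e-03 mm/s.
R = 5.307e-03 × 3600 = 19.1 mm/hr.
Over 8.5 h: total = 19.1 × 8.5 = 162.35 ≈ 162 mm.

R ≈ 19.1 mm/hr; total ≈ 162 mm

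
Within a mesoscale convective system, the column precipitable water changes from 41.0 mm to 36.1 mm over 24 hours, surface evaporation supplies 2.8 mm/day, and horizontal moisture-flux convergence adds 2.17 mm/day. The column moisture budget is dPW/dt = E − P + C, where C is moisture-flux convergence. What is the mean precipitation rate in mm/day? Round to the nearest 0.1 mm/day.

dPW/dt = (36.1 − 41.0) mm / (24/24 day) = -4.900 mm/day.
P = E + C − dPW/dt = 2.8 + (2.17) − (-4.900) = 9.9 mm/day.

P ≈ 9.9 mm/day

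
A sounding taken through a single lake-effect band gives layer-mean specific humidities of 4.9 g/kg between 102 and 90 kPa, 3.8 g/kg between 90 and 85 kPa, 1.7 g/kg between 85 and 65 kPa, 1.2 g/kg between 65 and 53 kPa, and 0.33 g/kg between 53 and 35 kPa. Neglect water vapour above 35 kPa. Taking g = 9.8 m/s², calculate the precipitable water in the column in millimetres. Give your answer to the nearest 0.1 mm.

Precipitable water is the column-integrated vapour mass per unit area: PW = (1/g) Σ q̄ Δp, with q in kg/kg and Δp in Pa (1 kg/m² of water = 1 mm).
Layer 102–90 kPa: Δp = 120 hPa = 12000 Pa, q̄ = 0.0049 kg/kg → 0.0049 × 12000 / 9.8 = 6.00 mm
Layer 90–85 kPa: Δp = 50 hPa = 5000 Pa, q̄ = 0.0038 kg/kg → 0.0038 × 5000 / 9.8 = 1.94 mm
Layer 85–65 kPa: Δp = 200 hPa = 20000 Pa, q̄ = 0.0017 kg/kg → 0.0017 × 20000 / 9.8 = 3.47 mm
Layer 65–53 kPa: Δp = 120 hPa = 12000 Pa, q̄ = 0.0012 kg/kg → 0.0012 × 12000 / 9.8 = 1.47 mm
Layer 53–35 kPa: Δp = 180 hPa = 18000 Pa, q̄ = 0.00033 kg/kg → 0.00033 × 18000 / 9.8 = 0.61 mm
PW = 6.00 + 1.94 + 3.47 + 1.47 + 0.61 = 13.49 ≈ 13.5 mm.

PW ≈ 13.5 mm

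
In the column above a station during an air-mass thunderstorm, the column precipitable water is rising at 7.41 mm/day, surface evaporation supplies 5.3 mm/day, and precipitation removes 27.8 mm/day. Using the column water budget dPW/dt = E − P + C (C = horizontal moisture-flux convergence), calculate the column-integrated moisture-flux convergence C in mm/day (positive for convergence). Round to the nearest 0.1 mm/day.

dPW/dt = +7.41 mm/day.
C = dPW/dt − E + P = (+7.41) − 5.3 + 27.8 = 29.9 mm/day.

C ≈ 29.9 mm/day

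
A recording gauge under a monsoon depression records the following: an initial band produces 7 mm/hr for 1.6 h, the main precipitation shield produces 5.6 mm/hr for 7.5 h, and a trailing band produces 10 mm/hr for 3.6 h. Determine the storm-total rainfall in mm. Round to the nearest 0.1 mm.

Total = Σ Rᵢ Δtᵢ = 7 × 1.6 + 5.6 × 7.5 + 10 × 3.6
      = 11.2 + 42 + 36 = 89.2 mm.

total ≈ 89.2 mm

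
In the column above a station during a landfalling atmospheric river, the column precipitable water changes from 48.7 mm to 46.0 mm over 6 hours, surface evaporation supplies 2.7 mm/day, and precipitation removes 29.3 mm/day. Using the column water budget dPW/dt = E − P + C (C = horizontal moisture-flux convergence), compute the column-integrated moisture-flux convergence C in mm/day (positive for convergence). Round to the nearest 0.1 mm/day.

C ≈ 15.8 mm/day

dPW/dt = (46.0 − 48.7) mm / (6/24 day) = -10.800 mm/day.
C = dPW/dt − E + P = (-10.800) − 2.7 + 29.3 = 15.8 mm/day.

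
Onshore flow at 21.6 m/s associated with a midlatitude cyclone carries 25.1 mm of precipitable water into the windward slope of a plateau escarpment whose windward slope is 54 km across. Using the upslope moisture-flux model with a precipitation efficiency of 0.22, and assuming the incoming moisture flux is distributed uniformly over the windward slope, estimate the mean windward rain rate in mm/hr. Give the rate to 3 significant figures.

R ≈ 7.95 mm/hr

Incoming column moisture flux per unit ridge length: F = V × PW = 21.6 × 25.1 = 542.16 mm·m/s.
Spread over the 54 km slope with efficiency ε = 0.22: R = ε·F/W = 0.22 × 542.16 / 54000 m = 2.209e-03 mm/s.
R = 2.209e-03 × 3600 = 7.95 mm/hr.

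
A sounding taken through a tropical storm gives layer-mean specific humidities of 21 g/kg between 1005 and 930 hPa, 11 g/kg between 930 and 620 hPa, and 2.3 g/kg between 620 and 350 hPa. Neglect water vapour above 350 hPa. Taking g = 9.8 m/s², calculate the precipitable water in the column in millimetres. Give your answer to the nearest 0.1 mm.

PW ≈ 57.2 mm

Precipitable water is the column-integrated vapour mass per unit area: PW = (1/g) Σ q̄ Δp, with q in kg/kg and Δp in Pa (1 kg/m² of water = 1 mm).
Layer 1005–930 hPa: Δp = 75 hPa = 7500 Pa, q̄ = 0.021 kg/kg → 0.021 × 7500 / 9.8 = 16.07 mm
Layer 930–620 hPa: Δp = 310 hPa = 31000 Pa, q̄ = 0.011 kg/kg → 0.011 × 31000 / 9.8 = 34.80 mm
Layer 620–350 hPa: Δp = 270 hPa = 27000 Pa, q̄ = 0.0023 kg/kg → 0.0023 × 27000 / 9.8 = 6.34 mm
PW = 16.07 + 34.80 + 6.34 = 57.21 ≈ 57.2 mm.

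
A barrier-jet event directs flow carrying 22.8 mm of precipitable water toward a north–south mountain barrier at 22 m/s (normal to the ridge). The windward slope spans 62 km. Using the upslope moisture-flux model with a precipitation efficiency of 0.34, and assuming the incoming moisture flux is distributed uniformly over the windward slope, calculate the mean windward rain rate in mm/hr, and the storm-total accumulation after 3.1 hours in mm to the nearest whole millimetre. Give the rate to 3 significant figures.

Incoming column moisture flux per unit ridge length: F = V × PW = 22 × 22.8 = 501.6 mm·m/s.
Spread over the 62 km slope with efficiency ε = 0.34: R = ε·F/W = 0.34 × 501.6 / 62000 m = 2.751e-03 mm/s.
R = 2.751e-03 × 3600 = 9.90 mm/hr.
Over 3.1 h: total = 9.90 × 3.1 = 30.69 ≈ 31 mm.

R ≈ 9.90 mm/hr; total ≈ 31 mm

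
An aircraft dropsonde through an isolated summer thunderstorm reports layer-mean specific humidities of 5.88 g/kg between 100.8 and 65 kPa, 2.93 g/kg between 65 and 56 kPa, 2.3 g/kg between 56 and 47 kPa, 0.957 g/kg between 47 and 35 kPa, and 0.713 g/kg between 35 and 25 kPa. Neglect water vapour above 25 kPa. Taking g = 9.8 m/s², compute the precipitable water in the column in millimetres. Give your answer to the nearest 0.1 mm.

PW ≈ 28.2 mm

Precipitable water is the column-integrated vapour mass per unit area: PW = (1/g) Σ q̄ Δp, with q in kg/kg and Δp in Pa (1 kg/m² of water = 1 mm).
Layer 100.8–65 kPa: Δp = 358 hPa = 35800 Pa, q̄ = 0.00588 kg/kg → 0.00588 × 35800 / 9.8 = 21.48 mm
Layer 65–56 kPa: Δp = 90 hPa = 9000 Pa, q̄ = 0.00293 kg/kg → 0.00293 × 9000 / 9.8 = 2.69 mm
Layer 56–47 kPa: Δp = 90 hPa = 9000 Pa, q̄ = 0.0023 kg/kg → 0.0023 × 9000 / 9.8 = 2.11 mm
Layer 47–35 kPa: Δp = 120 hPa = 12000 Pa, q̄ = 0.000957 kg/kg → 0.000957 × 12000 / 9.8 = 1.17 mm
Layer 35–25 kPa: Δp = 100 hPa = 10000 Pa, q̄ = 0.000713 kg/kg → 0.000713 × 10000 / 9.8 = 0.73 mm
PW = 21.48 + 2.69 + 2.11 + 1.17 + 0.73 = 28.18 ≈ 28.2 mm.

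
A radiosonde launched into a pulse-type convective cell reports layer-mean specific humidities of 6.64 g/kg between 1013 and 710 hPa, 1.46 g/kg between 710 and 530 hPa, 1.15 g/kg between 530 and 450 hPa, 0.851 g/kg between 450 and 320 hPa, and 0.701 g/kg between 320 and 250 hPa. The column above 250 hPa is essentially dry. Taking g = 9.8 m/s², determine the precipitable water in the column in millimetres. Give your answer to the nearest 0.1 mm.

PW ≈ 25.8 mm

Precipitable water is the column-integrated vapour mass per unit area: PW = (1/g) Σ q̄ Δp, with q in kg/kg and Δp in Pa (1 kg/m² of water = 1 mm).
Layer 1013–710 hPa: Δp = 303 hPa = 30300 Pa, q̄ = 0.00664 kg/kg → 0.00664 × 30300 / 9.8 = 20.53 mm
Layer 710–530 hPa: Δp = 180 hPa = 18000 Pa, q̄ = 0.00146 kg/kg → 0.00146 × 18000 / 9.8 = 2.68 mm
Layer 530–450 hPa: Δp = 80 hPa = 8000 Pa, q̄ = 0.00115 kg/kg → 0.00115 × 8000 / 9.8 = 0.94 mm
Layer 450–320 hPa: Δp = 130 hPa = 13000 Pa, q̄ = 0.000851 kg/kg → 0.000851 × 13000 / 9.8 = 1.13 mm
Layer 320–250 hPa: Δp = 70 hPa = 7000 Pa, q̄ = 0.000701 kg/kg → 0.000701 × 7000 / 9.8 = 0.50 mm
PW = 20.53 + 2.68 + 0.94 + 1.13 + 0.50 = 25.78 ≈ 25.8 mm.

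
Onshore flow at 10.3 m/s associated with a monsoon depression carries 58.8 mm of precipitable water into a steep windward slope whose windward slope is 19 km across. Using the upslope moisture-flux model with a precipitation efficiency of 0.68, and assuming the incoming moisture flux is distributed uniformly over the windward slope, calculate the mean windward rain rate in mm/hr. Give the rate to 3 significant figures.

Incoming column moisture flux per unit ridge length: F = V × PW = 10.3 × 58.8 = 605.64 mm·m/s.
Spread over the 19 km slope with efficiency ε = 0.68: R = ε·F/W = 0.68 × 605.64 / 19000 m = 2.168e-02 mm/s.
R = 2.168e-02 × 3600 = 78.0 mm/hr.

R ≈ 78.0 mm/hr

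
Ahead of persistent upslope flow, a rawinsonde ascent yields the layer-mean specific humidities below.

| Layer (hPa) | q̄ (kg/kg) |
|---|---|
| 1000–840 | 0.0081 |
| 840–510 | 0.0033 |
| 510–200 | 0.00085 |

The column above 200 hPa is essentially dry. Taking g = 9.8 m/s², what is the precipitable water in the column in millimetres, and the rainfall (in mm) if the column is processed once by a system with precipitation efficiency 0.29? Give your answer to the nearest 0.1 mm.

Precipitable water is the column-integrated vapour mass per unit area: PW = (1/g) Σ q̄ Δp, with q in kg/kg and Δp in Pa (1 kg/m² of water = 1 mm).
Layer 1000–840 hPa: Δp = 160 hPa = 16000 Pa, q̄ = 0.0081 kg/kg → 0.0081 × 16000 / 9.8 = 13.22 mm
Layer 840–510 hPa: Δp = 330 hPa = 33000 Pa, q̄ = 0.0033 kg/kg → 0.0033 × 33000 / 9.8 = 11.11 mm
Layer 510–200 hPa: Δp = 310 hPa = 31000 Pa, q̄ = 0.00085 kg/kg → 0.00085 × 31000 / 9.8 = 2.69 mm
PW = 13.22 + 11.11 + 2.69 = 27.02 ≈ 27.0 mm.
Rainfall = ε × PW = 0.29 × 27.0 = 7.8 mm.

PW ≈ 27.0 mm; rainfall ≈ 7.8 mm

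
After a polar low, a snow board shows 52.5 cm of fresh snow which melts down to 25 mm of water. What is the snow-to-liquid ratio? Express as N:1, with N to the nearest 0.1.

ratio ≈ 21.0

Ratio = snow depth / SWE = 525 mm / 25 mm = 21.0, i.e. 21.0:1.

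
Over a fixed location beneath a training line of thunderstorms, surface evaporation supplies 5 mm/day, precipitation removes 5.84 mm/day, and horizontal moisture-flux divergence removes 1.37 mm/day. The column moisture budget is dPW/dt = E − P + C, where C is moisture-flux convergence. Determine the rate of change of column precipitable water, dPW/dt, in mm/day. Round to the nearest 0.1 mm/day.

dPW/dt = E − P + C = 5 − 5.84 + (-1.37) = -2.2 mm/day.

dPW/dt ≈ -2.2 mm/day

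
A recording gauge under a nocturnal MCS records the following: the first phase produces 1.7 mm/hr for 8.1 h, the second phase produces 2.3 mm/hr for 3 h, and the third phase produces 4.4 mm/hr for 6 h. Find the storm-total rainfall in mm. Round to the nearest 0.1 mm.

Total = Σ Rᵢ Δtᵢ = 1.7 × 8.1 + 2.3 × 3 + 4.4 × 6
      = 13.77 + 6.9 + 26.4 = 47.1 mm.

total ≈ 47.1 mm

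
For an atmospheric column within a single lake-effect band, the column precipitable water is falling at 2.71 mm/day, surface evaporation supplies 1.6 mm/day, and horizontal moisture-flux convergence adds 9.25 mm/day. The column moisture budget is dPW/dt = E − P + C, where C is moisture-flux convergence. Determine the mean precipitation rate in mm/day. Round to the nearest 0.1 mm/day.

dPW/dt = -2.71 mm/day.
P = E + C − dPW/dt = 1.6 + (9.25) − (-2.71) = 13.6 mm/day.

P ≈ 13.6 mm/day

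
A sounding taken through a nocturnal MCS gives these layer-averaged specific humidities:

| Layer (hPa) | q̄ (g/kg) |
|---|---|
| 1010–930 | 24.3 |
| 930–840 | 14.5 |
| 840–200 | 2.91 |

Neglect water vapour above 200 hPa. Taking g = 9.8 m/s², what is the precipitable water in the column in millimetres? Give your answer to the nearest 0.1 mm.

Precipitable water is the column-integrated vapour mass per unit area: PW = (1/g) Σ q̄ Δp, with q in kg/kg and Δp in Pa (1 kg/m² of water = 1 mm).
Layer 1010–930 hPa: Δp = 80 hPa = 8000 Pa, q̄ = 0.0243 kg/kg → 0.0243 × 8000 / 9.8 = 19.84 mm
Layer 930–840 hPa: Δp = 90 hPa = 9000 Pa, q̄ = 0.0145 kg/kg → 0.0145 × 9000 / 9.8 = 13.32 mm
Layer 840–200 hPa: Δp = 640 hPa = 64000 Pa, q̄ = 0.00291 kg/kg → 0.00291 × 64000 / 9.8 = 19.00 mm
PW = 19.84 + 13.32 + 19.00 = 52.16 ≈ 52.2 mm.

PW ≈ 52.2 mm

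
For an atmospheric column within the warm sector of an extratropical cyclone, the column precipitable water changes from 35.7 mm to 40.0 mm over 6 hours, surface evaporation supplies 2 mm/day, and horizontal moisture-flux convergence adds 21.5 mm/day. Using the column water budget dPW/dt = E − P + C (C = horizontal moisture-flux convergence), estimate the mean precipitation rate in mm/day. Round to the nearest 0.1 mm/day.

P ≈ 6.3 mm/day

dPW/dt = (40.0 − 35.7) mm / (6/24 day) = +17.200 mm/day.
P = E + C − dPW/dt = 2 + (21.5) − (+17.200) = 6.3 mm/day.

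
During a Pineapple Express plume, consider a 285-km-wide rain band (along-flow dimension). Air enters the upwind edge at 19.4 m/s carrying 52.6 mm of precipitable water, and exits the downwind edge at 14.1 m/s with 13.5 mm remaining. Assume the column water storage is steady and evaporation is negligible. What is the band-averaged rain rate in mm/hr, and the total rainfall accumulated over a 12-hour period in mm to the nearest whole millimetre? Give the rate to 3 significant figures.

R ≈ 10.5 mm/hr; total ≈ 126 mm

Column moisture flux per unit crosswind length is F = V × PW.
Inflow: F_in = 19.4 × 52.6 = 1020.44 mm·m/s
Outflow: F_out = 14.1 × 13.5 = 190.35 mm·m/s
Steady-state rate R = (F_in − F_out)/L = (1020.44 − 190.35) / 285000 m = 2.913e-03 mm/s.
R = 2.913e-03 × 3600 = 10.5 mm/hr.
Over 12 h: total = 10.5 × 12 = 126 mm.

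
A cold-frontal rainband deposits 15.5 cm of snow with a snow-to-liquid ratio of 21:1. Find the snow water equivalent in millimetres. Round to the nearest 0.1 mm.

SWE ≈ 7.4 mm

SWE = snow depth / ratio = 15.5 cm / 21 = 0.738 cm = 7.4 mm.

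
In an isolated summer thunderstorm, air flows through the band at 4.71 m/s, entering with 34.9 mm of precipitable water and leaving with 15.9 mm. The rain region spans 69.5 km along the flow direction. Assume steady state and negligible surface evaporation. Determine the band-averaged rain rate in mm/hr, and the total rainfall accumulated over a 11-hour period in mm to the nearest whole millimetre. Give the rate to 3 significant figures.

R ≈ 4.64 mm/hr; total ≈ 51 mm

Column moisture flux per unit crosswind length is F = V × PW.
Inflow: F_in = 4.71 × 34.9 = 164.379 mm·m/s
Outflow: F_out = 4.71 × 15.9 = 74.889 mm·m/s
Steady-state rate R = (F_in − F_out)/L = (164.379 − 74.889) / 69500 m = 1.288e-03 mm/s.
R = 1.288e-03 × 3600 = 4.64 mm/hr.
Over 11 h: total = 4.64 × 11 = 51.04 ≈ 51 mm.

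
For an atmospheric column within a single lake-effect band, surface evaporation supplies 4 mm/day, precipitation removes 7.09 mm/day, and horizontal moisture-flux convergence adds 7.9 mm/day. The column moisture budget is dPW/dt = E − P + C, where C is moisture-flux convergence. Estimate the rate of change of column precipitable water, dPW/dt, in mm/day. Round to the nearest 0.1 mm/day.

dPW/dt ≈ 4.8 mm/day

dPW/dt = E − P + C = 4 − 7.09 + (7.9) = 4.8 mm/day.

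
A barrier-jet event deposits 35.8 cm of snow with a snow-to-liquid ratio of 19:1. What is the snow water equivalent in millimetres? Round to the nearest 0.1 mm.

SWE ≈ 18.8 mm

SWE = snow depth / ratio = 35.8 cm / 19 = 1.884 cm = 18.8 mm.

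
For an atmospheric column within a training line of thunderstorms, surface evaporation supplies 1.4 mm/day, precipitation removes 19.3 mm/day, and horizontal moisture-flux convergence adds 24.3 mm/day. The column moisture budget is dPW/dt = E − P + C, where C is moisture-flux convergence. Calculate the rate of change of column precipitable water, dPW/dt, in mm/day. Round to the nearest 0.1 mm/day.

dPW/dt ≈ 6.4 mm/day

dPW/dt = E − P + C = 1.4 − 19.3 + (24.3) = 6.4 mm/day.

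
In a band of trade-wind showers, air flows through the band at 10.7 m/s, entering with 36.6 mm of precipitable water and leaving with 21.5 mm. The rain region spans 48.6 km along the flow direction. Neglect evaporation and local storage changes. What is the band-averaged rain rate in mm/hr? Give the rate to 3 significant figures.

R ≈ 12.0 mm/hr

Column moisture flux per unit crosswind length is F = V × PW.
Inflow: F_in = 10.7 × 36.6 = 391.62 mm·m/s
Outflow: F_out = 10.7 × 21.5 = 230.05 mm·m/s
Steady-state rate R = (F_in − F_out)/L = (391.62 − 230.05) / 48600 m = 3.324e-03 mm/s.
R = 3.324e-03 × 3600 = 12.0 mm/hr.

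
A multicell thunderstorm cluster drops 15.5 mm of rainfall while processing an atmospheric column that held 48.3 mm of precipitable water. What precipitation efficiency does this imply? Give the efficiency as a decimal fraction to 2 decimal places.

ε = rainfall / PW = 15.5 / 48.3 = 0.32.

ε ≈ 0.32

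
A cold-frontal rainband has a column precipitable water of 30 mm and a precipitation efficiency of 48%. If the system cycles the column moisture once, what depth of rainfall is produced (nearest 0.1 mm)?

Rainfall = ε × PW = 0.48 × 30 = 14.4 mm.

rainfall ≈ 14.4 mm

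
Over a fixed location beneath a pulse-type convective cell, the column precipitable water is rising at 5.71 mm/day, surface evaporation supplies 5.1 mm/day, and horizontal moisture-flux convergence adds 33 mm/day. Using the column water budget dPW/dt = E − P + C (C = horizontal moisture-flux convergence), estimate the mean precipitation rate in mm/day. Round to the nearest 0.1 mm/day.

dPW/dt = +5.71 mm/day.
P = E + C − dPW/dt = 5.1 + (33) − (+5.71) = 32.4 mm/day.

P ≈ 32.4 mm/day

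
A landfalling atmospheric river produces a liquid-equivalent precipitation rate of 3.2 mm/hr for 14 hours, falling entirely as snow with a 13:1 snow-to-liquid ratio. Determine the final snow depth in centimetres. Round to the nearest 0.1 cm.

snow depth ≈ 58.2 cm

Liquid-equivalent depth = 3.2 × 14 = 44.8 mm.
Snow depth = 44.8 mm × 13 = 582.4 mm = 58.2 cm.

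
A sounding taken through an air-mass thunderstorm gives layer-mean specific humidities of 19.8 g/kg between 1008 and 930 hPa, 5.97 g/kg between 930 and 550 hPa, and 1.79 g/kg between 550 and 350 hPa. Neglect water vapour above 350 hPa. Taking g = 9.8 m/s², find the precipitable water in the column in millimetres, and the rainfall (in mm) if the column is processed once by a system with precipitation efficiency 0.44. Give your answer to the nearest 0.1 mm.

Precipitable water is the column-integrated vapour mass per unit area: PW = (1/g) Σ q̄ Δp, with q in kg/kg and Δp in Pa (1 kg/m² of water = 1 mm).
Layer 1008–930 hPa: Δp = 78 hPa = 7800 Pa, q̄ = 0.0198 kg/kg → 0.0198 × 7800 / 9.8 = 15.76 mm
Layer 930–550 hPa: Δp = 380 hPa = 38000 Pa, q̄ = 0.00597 kg/kg → 0.00597 × 38000 / 9.8 = 23.15 mm
Layer 550–350 hPa: Δp = 200 hPa = 20000 Pa, q̄ = 0.00179 kg/kg → 0.00179 × 20000 / 9.8 = 3.65 mm
PW = 15.76 + 23.15 + 3.65 = 42.56 ≈ 42.6 mm.
Rainfall = ε × PW = 0.44 × 42.6 = 18.7 mm.

PW ≈ 42.6 mm; rainfall ≈ 18.7 mm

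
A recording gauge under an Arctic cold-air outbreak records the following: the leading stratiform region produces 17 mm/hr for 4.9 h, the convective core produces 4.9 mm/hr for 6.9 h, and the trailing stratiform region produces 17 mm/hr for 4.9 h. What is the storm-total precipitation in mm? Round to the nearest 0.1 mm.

total ≈ 200.4 mm

Total = Σ Rᵢ Δtᵢ = 17 × 4.9 + 4.9 × 6.9 + 17 × 4.9
      = 83.3 + 33.81 + 83.3 = 200.4 mm.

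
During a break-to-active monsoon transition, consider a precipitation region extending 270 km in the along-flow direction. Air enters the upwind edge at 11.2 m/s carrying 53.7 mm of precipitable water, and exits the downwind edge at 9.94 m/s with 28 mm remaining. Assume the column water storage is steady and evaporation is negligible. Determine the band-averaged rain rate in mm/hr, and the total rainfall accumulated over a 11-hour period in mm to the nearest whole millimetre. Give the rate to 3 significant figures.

Column moisture flux per unit crosswind length is F = V × PW.
Inflow: F_in = 11.2 × 53.7 = 601.44 mm·m/s
Outflow: F_out = 9.94 × 28 = 278.32 mm·m/s
Steady-state rate R = (F_in − F_out)/L = (601.44 − 278.32) / 270000 m = 1.197e-03 mm/s.
R = 1.197e-03 × 3600 = 4.31 mm/hr.
Over 11 h: total = 4.31 × 11 = 47.41 ≈ 47 mm.

R ≈ 4.31 mm/hr; total ≈ 47 mm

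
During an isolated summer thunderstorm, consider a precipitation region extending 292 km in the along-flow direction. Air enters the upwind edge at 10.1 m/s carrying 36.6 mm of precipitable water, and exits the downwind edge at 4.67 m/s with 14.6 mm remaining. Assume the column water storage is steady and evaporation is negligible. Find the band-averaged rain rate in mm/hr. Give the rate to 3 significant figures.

Column moisture flux per unit crosswind length is F = V × PW.
Inflow: F_in = 10.1 × 36.6 = 369.66 mm·m/s
Outflow: F_out = 4.67 × 14.6 = 68.182 mm·m/s
Steady-state rate R = (F_in − F_out)/L = (369.66 − 68.182) / 292000 m = 1.032e-03 mm/s.
R = 1.032e-03 × 3600 = 3.72 mm/hr.

R ≈ 3.72 mm/hr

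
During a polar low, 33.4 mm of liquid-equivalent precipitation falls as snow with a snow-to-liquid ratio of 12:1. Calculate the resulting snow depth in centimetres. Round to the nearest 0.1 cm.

Snow depth = liquid × ratio = 33.4 mm × 12 = 400.8 mm = 40.1 cm.

snow depth ≈ 40.1 cm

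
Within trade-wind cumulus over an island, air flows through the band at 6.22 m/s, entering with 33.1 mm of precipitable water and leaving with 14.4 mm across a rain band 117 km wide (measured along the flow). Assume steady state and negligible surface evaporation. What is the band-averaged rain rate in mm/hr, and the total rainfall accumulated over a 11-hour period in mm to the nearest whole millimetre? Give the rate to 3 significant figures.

Column moisture flux per unit crosswind length is F = V × PW.
Inflow: F_in = 6.22 × 33.1 = 205.882 mm·m/s
Outflow: F_out = 6.22 × 14.4 = 89.568 mm·m/s
Steady-state rate R = (F_in − F_out)/L = (205.882 − 89.568) / 117000 m = 9.941e-04 mm/s.
R = 9.941e-04 × 3600 = 3.58 mm/hr.
Over 11 h: total = 3.58 × 11 = 39.38 ≈ 39 mm.

R ≈ 3.58 mm/hr; total ≈ 39 mm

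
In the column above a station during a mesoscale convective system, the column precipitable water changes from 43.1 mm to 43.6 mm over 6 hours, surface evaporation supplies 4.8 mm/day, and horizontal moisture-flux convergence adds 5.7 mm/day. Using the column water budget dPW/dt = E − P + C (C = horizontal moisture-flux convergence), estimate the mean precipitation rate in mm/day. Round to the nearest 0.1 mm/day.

dPW/dt = (43.6 − 43.1) mm / (6/24 day) = +2.000 mm/day.
P = E + C − dPW/dt = 4.8 + (5.7) − (+2.000) = 8.5 mm/day.

P ≈ 8.5 mm/day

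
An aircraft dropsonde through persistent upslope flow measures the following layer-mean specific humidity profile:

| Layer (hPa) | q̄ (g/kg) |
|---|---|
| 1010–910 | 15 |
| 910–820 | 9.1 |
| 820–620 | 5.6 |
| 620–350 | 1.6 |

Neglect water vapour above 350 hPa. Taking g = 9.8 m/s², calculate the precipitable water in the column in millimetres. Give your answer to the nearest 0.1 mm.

Precipitable water is the column-integrated vapour mass per unit area: PW = (1/g) Σ q̄ Δp, with q in kg/kg and Δp in Pa (1 kg/m² of water = 1 mm).
Layer 1010–910 hPa: Δp = 100 hPa = 10000 Pa, q̄ = 0.015 kg/kg → 0.015 × 10000 / 9.8 = 15.31 mm
Layer 910–820 hPa: Δp = 90 hPa = 9000 Pa, q̄ = 0.0091 kg/kg → 0.0091 × 9000 / 9.8 = 8.36 mm
Layer 820–620 hPa: Δp = 200 hPa = 20000 Pa, q̄ = 0.0056 kg/kg → 0.0056 × 20000 / 9.8 = 11.43 mm
Layer 620–350 hPa: Δp = 270 hPa = 27000 Pa, q̄ = 0.0016 kg/kg → 0.0016 × 27000 / 9.8 = 4.41 mm
PW = 15.31 + 8.36 + 11.43 + 4.41 = 39.51 ≈ 39.5 mm.

PW ≈ 39.5 mm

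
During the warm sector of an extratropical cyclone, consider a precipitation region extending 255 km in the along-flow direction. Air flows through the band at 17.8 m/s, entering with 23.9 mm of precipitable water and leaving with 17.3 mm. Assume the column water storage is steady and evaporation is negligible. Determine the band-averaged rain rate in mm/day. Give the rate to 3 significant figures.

R ≈ 39.8 mm/day

Column moisture flux per unit crosswind length is F = V × PW.
Inflow: F_in = 17.8 × 23.9 = 425.42 mm·m/s
Outflow: F_out = 17.8 × 17.3 = 307.94 mm·m/s
Steady-state rate R = (F_in − F_out)/L = (425.42 − 307.94) / 255000 m = 4.607e-04 mm/s.
R = 4.607e-04 × 3600 × 24 = 39.8 mm/day.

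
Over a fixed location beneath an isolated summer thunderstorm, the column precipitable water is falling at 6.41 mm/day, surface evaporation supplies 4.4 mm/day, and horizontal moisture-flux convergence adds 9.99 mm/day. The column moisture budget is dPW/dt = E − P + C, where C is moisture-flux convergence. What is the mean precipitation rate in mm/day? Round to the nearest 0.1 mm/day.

dPW/dt = -6.41 mm/day.
P = E + C − dPW/dt = 4.4 + (9.99) − (-6.41) = 20.8 mm/day.

P ≈ 20.8 mm/day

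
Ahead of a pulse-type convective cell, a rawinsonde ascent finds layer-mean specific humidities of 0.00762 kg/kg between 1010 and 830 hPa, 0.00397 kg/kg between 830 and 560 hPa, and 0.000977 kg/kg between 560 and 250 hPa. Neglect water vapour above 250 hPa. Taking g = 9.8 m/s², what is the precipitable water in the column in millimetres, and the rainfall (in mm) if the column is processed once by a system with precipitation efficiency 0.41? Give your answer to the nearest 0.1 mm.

Precipitable water is the column-integrated vapour mass per unit area: PW = (1/g) Σ q̄ Δp, with q in kg/kg and Δp in Pa (1 kg/m² of water = 1 mm).
Layer 1010–830 hPa: Δp = 180 hPa = 18000 Pa, q̄ = 0.00762 kg/kg → 0.00762 × 18000 / 9.8 = 14.00 mm
Layer 830–560 hPa: Δp = 270 hPa = 27000 Pa, q̄ = 0.00397 kg/kg → 0.00397 × 27000 / 9.8 = 10.94 mm
Layer 560–250 hPa: Δp = 310 hPa = 31000 Pa, q̄ = 0.000977 kg/kg → 0.000977 × 31000 / 9.8 = 3.09 mm
PW = 14.00 + 10.94 + 3.09 = 28.03 ≈ 28.0 mm.
Rainfall = ε × PW = 0.41 × 28.0 = 11.5 mm.

PW ≈ 28.0 mm; rainfall ≈ 11.5 mm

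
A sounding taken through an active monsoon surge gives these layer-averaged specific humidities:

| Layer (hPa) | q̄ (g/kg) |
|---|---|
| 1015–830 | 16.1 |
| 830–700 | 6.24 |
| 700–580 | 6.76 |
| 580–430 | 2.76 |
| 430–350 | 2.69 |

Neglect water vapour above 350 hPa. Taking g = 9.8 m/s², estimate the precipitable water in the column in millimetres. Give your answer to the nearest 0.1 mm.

Precipitable water is the column-integrated vapour mass per unit area: PW = (1/g) Σ q̄ Δp, with q in kg/kg and Δp in Pa (1 kg/m² of water = 1 mm).
Layer 1015–830 hPa: Δp = 185 hPa = 18500 Pa, q̄ = 0.0161 kg/kg → 0.0161 × 18500 / 9.8 = 30.39 mm
Layer 830–700 hPa: Δp = 130 hPa = 13000 Pa, q̄ = 0.00624 kg/kg → 0.00624 × 13000 / 9.8 = 8.28 mm
Layer 700–580 hPa: Δp = 120 hPa = 12000 Pa, q̄ = 0.00676 kg/kg → 0.00676 × 12000 / 9.8 = 8.28 mm
Layer 580–430 hPa: Δp = 150 hPa = 15000 Pa, q̄ = 0.00276 kg/kg → 0.00276 × 15000 / 9.8 = 4.22 mm
Layer 430–350 hPa: Δp = 80 hPa = 8000 Pa, q̄ = 0.00269 kg/kg → 0.00269 × 8000 / 9.8 = 2.20 mm
PW = 30.39 + 8.28 + 8.28 + 4.22 + 2.20 = 53.37 ≈ 53.4 mm.

PW ≈ 53.4 mm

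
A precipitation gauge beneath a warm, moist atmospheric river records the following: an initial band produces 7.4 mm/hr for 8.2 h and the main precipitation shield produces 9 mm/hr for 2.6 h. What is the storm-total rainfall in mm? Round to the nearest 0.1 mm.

total ≈ 84.1 mm

Total = Σ Rᵢ Δtᵢ = 7.4 × 8.2 + 9 × 2.6
      = 60.68 + 23.4 = 84.1 mm.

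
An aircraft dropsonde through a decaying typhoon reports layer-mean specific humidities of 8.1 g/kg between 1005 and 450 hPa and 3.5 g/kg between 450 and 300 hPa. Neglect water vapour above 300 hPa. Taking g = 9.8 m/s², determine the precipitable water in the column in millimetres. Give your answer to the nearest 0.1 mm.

Precipitable water is the column-integrated vapour mass per unit area: PW = (1/g) Σ q̄ Δp, with q in kg/kg and Δp in Pa (1 kg/m² of water = 1 mm).
Layer 1005–450 hPa: Δp = 555 hPa = 55500 Pa, q̄ = 0.0081 kg/kg → 0.0081 × 55500 / 9.8 = 45.87 mm
Layer 450–300 hPa: Δp = 150 hPa = 15000 Pa, q̄ = 0.0035 kg/kg → 0.0035 × 15000 / 9.8 = 5.36 mm
PW = 45.87 + 5.36 = 51.23 ≈ 51.2 mm.

PW ≈ 51.2 mm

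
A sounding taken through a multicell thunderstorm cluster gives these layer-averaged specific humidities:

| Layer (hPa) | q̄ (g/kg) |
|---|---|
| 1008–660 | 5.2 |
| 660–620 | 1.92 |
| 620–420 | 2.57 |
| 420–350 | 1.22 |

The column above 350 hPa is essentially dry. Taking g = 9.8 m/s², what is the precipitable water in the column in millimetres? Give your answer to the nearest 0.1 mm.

Precipitable water is the column-integrated vapour mass per unit area: PW = (1/g) Σ q̄ Δp, with q in kg/kg and Δp in Pa (1 kg/m² of water = 1 mm).
Layer 1008–660 hPa: Δp = 348 hPa = 34800 Pa, q̄ = 0.0052 kg/kg → 0.0052 × 34800 / 9.8 = 18.47 mm
Layer 660–620 hPa: Δp = 40 hPa = 4000 Pa, q̄ = 0.00192 kg/kg → 0.00192 × 4000 / 9.8 = 0.78 mm
Layer 620–420 hPa: Δp = 200 hPa = 20000 Pa, q̄ = 0.00257 kg/kg → 0.00257 × 20000 / 9.8 = 5.24 mm
Layer 420–350 hPa: Δp = 70 hPa = 7000 Pa, q̄ = 0.00122 kg/kg → 0.00122 × 7000 / 9.8 = 0.87 mm
PW = 18.47 + 0.78 + 5.24 + 0.87 = 25.36 ≈ 25.4 mm.

PW ≈ 25.4 mm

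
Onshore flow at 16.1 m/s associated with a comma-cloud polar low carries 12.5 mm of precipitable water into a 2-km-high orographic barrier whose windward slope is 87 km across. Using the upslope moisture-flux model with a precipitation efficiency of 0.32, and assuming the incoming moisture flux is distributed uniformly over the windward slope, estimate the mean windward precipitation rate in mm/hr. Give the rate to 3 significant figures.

R ≈ 2.66 mm/hr

Incoming column moisture flux per unit ridge length: F = V × PW = 16.1 × 12.5 = 201.25 mm·m/s.
Spread over the 87 km slope with efficiency ε = 0.32: R = ε·F/W = 0.32 × 201.25 / 87000 m = 7.402e-04 mm/s.
R = 7.402e-04 × 3600 = 2.66 mm/hr.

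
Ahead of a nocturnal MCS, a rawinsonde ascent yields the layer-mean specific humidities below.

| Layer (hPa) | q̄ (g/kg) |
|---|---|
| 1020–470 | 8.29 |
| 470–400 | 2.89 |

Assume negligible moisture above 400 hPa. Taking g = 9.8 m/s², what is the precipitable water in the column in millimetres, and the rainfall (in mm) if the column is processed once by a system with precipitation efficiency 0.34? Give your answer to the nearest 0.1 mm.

PW ≈ 48.6 mm; rainfall ≈ 16.5 mm

Precipitable water is the column-integrated vapour mass per unit area: PW = (1/g) Σ q̄ Δp, with q in kg/kg and Δp in Pa (1 kg/m² of water = 1 mm).
Layer 1020–470 hPa: Δp = 550 hPa = 55000 Pa, q̄ = 0.00829 kg/kg → 0.00829 × 55000 / 9.8 = 46.53 mm
Layer 470–400 hPa: Δp = 70 hPa = 7000 Pa, q̄ = 0.00289 kg/kg → 0.00289 × 7000 / 9.8 = 2.06 mm
PW = 46.53 + 2.06 = 48.59 ≈ 48.6 mm.
Rainfall = ε × PW = 0.34 × 48.6 = 16.5 mm.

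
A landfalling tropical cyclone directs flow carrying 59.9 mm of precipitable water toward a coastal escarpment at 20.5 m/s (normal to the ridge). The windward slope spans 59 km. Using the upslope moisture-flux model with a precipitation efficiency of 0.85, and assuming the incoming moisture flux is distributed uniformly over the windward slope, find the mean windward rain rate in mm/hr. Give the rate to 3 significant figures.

Incoming column moisture flux per unit ridge length: F = V × PW = 20.5 × 59.9 = 1227.95 mm·m/s.
Spread over the 59 km slope with efficiency ε = 0.85: R = ε·F/W = 0.85 × 1227.95 / 59000 m = 1.769e-02 mm/s.
R = 1.769e-02 × 3600 = 63.7 mm/hr.

R ≈ 63.7 mm/hr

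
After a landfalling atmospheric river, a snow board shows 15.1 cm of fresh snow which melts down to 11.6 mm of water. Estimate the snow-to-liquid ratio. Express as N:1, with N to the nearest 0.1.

ratio ≈ 13.0

Ratio = snow depth / SWE = 151 mm / 11.6 mm = 13.0, i.e. 13.0:1.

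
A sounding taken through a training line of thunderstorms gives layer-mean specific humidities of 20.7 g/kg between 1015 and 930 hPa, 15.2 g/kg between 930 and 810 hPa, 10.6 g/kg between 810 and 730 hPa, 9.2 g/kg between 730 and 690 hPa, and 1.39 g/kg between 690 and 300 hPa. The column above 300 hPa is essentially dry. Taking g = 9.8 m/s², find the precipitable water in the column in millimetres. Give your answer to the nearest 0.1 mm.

PW ≈ 54.5 mm

Precipitable water is the column-integrated vapour mass per unit area: PW = (1/g) Σ q̄ Δp, with q in kg/kg and Δp in Pa (1 kg/m² of water = 1 mm).
Layer 1015–930 hPa: Δp = 85 hPa = 8500 Pa, q̄ = 0.0207 kg/kg → 0.0207 × 8500 / 9.8 = 17.95 mm
Layer 930–810 hPa: Δp = 120 hPa = 12000 Pa, q̄ = 0.0152 kg/kg → 0.0152 × 12000 / 9.8 = 18.61 mm
Layer 810–730 hPa: Δp = 80 hPa = 8000 Pa, q̄ = 0.0106 kg/kg → 0.0106 × 8000 / 9.8 = 8.65 mm
Layer 730–690 hPa: Δp = 40 hPa = 4000 Pa, q̄ = 0.0092 kg/kg → 0.0092 × 4000 / 9.8 = 3.76 mm
Layer 690–300 hPa: Δp = 390 hPa = 39000 Pa, q̄ = 0.00139 kg/kg → 0.00139 × 39000 / 9.8 = 5.53 mm
PW = 17.95 + 18.61 + 8.65 + 3.76 + 5.53 = 54.50 ≈ 54.5 mm.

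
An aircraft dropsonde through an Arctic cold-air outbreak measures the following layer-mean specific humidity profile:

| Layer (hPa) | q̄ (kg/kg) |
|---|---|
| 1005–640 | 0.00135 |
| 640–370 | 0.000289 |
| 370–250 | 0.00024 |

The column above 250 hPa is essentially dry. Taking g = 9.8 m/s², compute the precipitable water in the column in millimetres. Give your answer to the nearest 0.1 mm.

Precipitable water is the column-integrated vapour mass per unit area: PW = (1/g) Σ q̄ Δp, with q in kg/kg and Δp in Pa (1 kg/m² of water = 1 mm).
Layer 1005–640 hPa: Δp = 365 hPa = 36500 Pa, q̄ = 0.00135 kg/kg → 0.00135 × 36500 / 9.8 = 5.03 mm
Layer 640–370 hPa: Δp = 270 hPa = 27000 Pa, q̄ = 0.000289 kg/kg → 0.000289 × 27000 / 9.8 = 0.80 mm
Layer 370–250 hPa: Δp = 120 hPa = 12000 Pa, q̄ = 0.00024 kg/kg → 0.00024 × 12000 / 9.8 = 0.29 mm
PW = 5.03 + 0.80 + 0.29 = 6.12 ≈ 6.1 mm.

PW ≈ 6.1 mm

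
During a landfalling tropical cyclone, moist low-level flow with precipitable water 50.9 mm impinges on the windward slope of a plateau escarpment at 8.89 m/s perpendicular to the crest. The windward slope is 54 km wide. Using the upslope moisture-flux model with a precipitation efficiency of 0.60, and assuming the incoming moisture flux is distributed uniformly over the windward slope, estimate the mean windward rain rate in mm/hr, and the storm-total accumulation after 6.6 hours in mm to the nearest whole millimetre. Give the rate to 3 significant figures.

Incoming column moisture flux per unit ridge length: F = V × PW = 8.89 × 50.9 = 452.501 mm·m/s.
Spread over the 54 km slope with efficiency ε = 0.60: R = ε·F/W = 0.60 × 452.501 / 54000 m = 5.028e-03 mm/s.
R = 5.028e-03 × 3600 = 18.1 mm/hr.
Over 6.6 h: total = 18.1 × 6.6 = 119.46 ≈ 119 mm.

R ≈ 18.1 mm/hr; total ≈ 119 mm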